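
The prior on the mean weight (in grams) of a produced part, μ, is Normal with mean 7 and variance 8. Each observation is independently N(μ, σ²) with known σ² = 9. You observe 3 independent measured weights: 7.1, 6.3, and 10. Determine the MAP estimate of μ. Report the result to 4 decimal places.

n = 3; x̄ = (7.1 + 6.3 + 10)/3 = 23.4/3 = 7.8.
For a Normal prior and Normal likelihood with known variance, the posterior is Normal; its mode equals its mean, the precision-weighted average.
Prior precision 1/σ₀² = 1/8 = 0.125; data precision n/σ² = 3/9 = 1/3.
μ̂ = (0.125·7 + (1/3)·7.8) / (0.125 + 1/3) = 3.475/(11/24) = 417/55 ≈ 7.5818.

μ̂_MAP = 7.5818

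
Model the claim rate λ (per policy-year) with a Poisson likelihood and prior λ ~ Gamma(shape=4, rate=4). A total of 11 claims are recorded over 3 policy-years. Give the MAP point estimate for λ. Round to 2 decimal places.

λ̂_MAP = 2.00

Σxᵢ = 11, n = 3.
Posterior ∝ λ^3e^(−4λ) · λ^11e^(−3λ) = λ^14e^(−7λ), i.e. Gamma(shape=15, rate=7).
The mode of a Gamma(a, b) with a ≥ 1 (shape–rate) is (a−1)/b = 14/7 ≈ 2.00.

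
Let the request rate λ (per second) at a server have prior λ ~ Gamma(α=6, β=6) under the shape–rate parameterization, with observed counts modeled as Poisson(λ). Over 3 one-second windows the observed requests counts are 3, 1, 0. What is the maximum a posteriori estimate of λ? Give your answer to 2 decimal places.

λ̂_MAP = 1.00

Σxᵢ = 3+1+0 = 4, with n = 3.
Posterior ∝ λ^5e^(−6λ) · λ^4e^(−3λ) = λ^9e^(−9λ), i.e. Gamma(shape=10, rate=9).
The mode of a Gamma(a, b) with a ≥ 1 (shape–rate) is (a−1)/b = 9/9 ≈ 1.00.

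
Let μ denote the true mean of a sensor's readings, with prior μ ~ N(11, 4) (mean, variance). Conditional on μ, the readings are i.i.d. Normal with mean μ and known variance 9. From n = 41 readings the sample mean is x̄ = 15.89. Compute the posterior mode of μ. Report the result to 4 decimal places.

n = 41, x̄ = 15.89.
For a Normal prior and Normal likelihood with known variance, the posterior is Normal; its mode equals its mean, the precision-weighted average.
Prior precision 1/σ₀² = 1/4 = 0.25; data precision n/σ² = 41/9.
μ̂ = (0.25·11 + (41/9)·15.89) / (0.25 + 41/9) = (16906/225)/(173/36) = 67624/4325 ≈ 15.6356.

μ̂_MAP = 15.6356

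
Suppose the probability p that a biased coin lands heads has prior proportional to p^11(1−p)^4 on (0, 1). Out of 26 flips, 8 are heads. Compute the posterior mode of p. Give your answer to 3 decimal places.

p̂_MAP = 0.463

The prior density ∝ p^11(1−p)^4 is the kernel of Beta(12, 5).
Data: 8 successes in 26 trials. The binomial likelihood contributes p^8(1−p)^18, so the posterior is Beta(12+8, 5+18) = Beta(20, 23).
For Beta(a, b) with a, b > 1 the mode is (a−1)/(a+b−2) = 19/41 ≈ 0.463.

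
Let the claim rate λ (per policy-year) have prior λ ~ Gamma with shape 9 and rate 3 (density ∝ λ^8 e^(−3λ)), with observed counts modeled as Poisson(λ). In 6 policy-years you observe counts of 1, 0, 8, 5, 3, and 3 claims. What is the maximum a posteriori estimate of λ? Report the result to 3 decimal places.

λ̂_MAP = 3.111

Σxᵢ = 1+0+8+5+3+3 = 20, with n = 6.
Posterior ∝ λ^8e^(−3λ) · λ^20e^(−6λ) = λ^28e^(−9λ), i.e. Gamma(shape=29, rate=9).
The mode of a Gamma(a, b) with a ≥ 1 (shape–rate) is (a−1)/b = 28/9 ≈ 3.111.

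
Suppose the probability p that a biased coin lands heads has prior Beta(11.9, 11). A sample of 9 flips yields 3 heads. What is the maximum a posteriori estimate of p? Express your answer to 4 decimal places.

p̂_MAP = 0.4649

Prior: Beta(11.9, 11).
Data: 3 successes in 9 trials. The binomial likelihood contributes p^3(1−p)^6, so the posterior is Beta(11.9+3, 11+6) = Beta(14.9, 17).
For Beta(a, b) with a, b > 1 the mode is (a−1)/(a+b−2) = 13.9/29.9 ≈ 0.4649.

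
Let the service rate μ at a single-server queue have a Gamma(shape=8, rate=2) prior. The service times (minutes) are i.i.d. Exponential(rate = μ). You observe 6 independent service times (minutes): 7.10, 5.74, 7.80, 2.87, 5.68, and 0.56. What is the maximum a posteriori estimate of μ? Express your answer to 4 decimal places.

μ̂_MAP = 0.4094

The Exponential(rate=μ) likelihood is ∝ μ^n e^(−μΣtᵢ). Here n = 6 and Σtᵢ = 7.10 + 5.74 + 7.80 + 2.87 + 5.68 + 0.56 = 29.75.
Posterior ∝ μ^7e^(−2μ) · μ^6e^(−29.75μ) = μ^13e^(−31.75μ), i.e. Gamma(14, 31.75).
Mode = (a−1)/b = 13/31.75 ≈ 0.4094.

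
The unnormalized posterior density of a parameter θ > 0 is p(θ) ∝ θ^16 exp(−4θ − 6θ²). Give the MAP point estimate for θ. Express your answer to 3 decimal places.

θ̂_MAP = 1.000

ℓ'(θ) = 16/θ − 4 − 12θ. Setting this to zero and multiplying by θ: 12θ² + 4θ − 16 = 0.
θ = (−4 + √(4² + 4·12·16)) / (2·12) = (−4 + √784) / 24 = (−4 + 28)/24 = 1.
ℓ''(θ) = −16/θ² − 12 < 0, confirming a maximum.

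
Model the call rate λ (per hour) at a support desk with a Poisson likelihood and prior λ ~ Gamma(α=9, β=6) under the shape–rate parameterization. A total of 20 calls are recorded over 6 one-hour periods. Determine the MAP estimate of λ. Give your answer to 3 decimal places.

Σxᵢ = 20, n = 6.
Posterior ∝ λ^8e^(−6λ) · λ^20e^(−6λ) = λ^28e^(−12λ), i.e. Gamma(shape=29, rate=12).
The mode of a Gamma(a, b) with a ≥ 1 (shape–rate) is (a−1)/b = 28/12 ≈ 2.333.

λ̂_MAP = 2.333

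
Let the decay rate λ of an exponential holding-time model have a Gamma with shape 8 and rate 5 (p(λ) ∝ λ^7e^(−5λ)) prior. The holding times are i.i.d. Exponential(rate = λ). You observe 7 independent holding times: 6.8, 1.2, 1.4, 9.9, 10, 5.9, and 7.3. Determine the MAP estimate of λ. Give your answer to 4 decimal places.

λ̂_MAP = 0.2947

The Exponential(rate=λ) likelihood is ∝ λ^n e^(−λΣtᵢ). Here n = 7 and Σtᵢ = 6.8 + 1.2 + 1.4 + 9.9 + 10 + 5.9 + 7.3 = 42.5.
Posterior ∝ λ^7e^(−5λ) · λ^7e^(−42.5λ) = λ^14e^(−47.5λ), i.e. Gamma(15, 47.5).
Mode = (a−1)/b = 14/47.5 ≈ 0.2947.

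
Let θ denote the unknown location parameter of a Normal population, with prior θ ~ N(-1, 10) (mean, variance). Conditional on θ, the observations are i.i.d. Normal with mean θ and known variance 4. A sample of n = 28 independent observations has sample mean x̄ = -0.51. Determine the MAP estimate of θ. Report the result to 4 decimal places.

n = 28, x̄ = -0.51.
For a Normal prior and Normal likelihood with known variance, the posterior is Normal; its mode equals its mean, the precision-weighted average.
Prior precision 1/σ₀² = 1/10 = 0.1; data precision n/σ² = 28/4 = 7.
θ̂ = (0.1·(-1) + 7·(-0.51)) / (0.1 + 7) = (-3.67)/7.1 = -367/710 ≈ -0.5169.

θ̂_MAP = -0.5169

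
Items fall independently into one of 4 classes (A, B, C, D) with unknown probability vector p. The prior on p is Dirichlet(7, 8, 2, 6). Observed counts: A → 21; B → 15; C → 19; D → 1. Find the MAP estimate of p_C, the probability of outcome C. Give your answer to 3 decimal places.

The posterior is Dirichlet(αᵢ + nᵢ) = Dirichlet(28, 23, 21, 7).
For a Dirichlet(a₁,…,a_K) with all aᵢ > 1, the mode has j-th component (aⱼ − 1)/(Σaᵢ − K).
Here Σaᵢ = 79 and K = 4, so p_C = (21 − 1)/(79 − 4) = 20/75 ≈ 0.267.

MAP estimate of p_C = 0.267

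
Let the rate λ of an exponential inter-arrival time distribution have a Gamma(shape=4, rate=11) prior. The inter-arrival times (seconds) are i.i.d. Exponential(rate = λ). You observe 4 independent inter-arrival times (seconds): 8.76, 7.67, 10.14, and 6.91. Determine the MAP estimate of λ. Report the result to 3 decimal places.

λ̂_MAP = 0.157

The Exponential(rate=λ) likelihood is ∝ λ^n e^(−λΣtᵢ). Here n = 4 and Σtᵢ = 8.76 + 7.67 + 10.14 + 6.91 = 33.48.
Posterior ∝ λ^3e^(−11λ) · λ^4e^(−33.48λ) = λ^7e^(−44.48λ), i.e. Gamma(8, 44.48).
Mode = (a−1)/b = 7/44.48 ≈ 0.157.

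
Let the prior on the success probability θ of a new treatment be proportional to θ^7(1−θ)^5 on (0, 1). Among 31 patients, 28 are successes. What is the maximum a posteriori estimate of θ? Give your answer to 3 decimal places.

The prior density ∝ θ^7(1−θ)^5 is the kernel of Beta(8, 6).
Data: 28 successes in 31 trials. The binomial likelihood contributes θ^28(1−θ)^3, so the posterior is Beta(8+28, 6+3) = Beta(36, 9).
For Beta(a, b) with a, b > 1 the mode is (a−1)/(a+b−2) = 35/43 ≈ 0.814.

θ̂_MAP = 0.814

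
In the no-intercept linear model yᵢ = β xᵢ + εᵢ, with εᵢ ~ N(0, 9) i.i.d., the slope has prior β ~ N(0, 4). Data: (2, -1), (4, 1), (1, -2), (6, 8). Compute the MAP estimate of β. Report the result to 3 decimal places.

β̂_MAP = 0.810

log p(β | y) = −Σ(yᵢ − βxᵢ)²/(2·9) − β²/(2·4) + const.
Setting the derivative to zero: Σxᵢ(yᵢ − βxᵢ)/9 − β/4 = 0, so β = Σxᵢyᵢ / (Σxᵢ² + σ²/τ²).
Σxᵢyᵢ = 2·(-1) + 4·1 + 1·(-2) + 6·8 = 48; Σxᵢ² = 57; σ²/τ² = 2.25.
β̂_MAP = 48 / (57 + 2.25) = 48/59.25 ≈ 0.810.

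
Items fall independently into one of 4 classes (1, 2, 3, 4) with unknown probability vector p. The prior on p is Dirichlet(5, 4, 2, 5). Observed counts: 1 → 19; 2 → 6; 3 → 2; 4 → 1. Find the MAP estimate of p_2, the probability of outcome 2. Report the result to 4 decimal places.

MAP estimate: 0.2250

The posterior is Dirichlet(αᵢ + nᵢ) = Dirichlet(24, 10, 4, 6).
For a Dirichlet(a₁,…,a_K) with all aᵢ > 1, the mode has j-th component (aⱼ − 1)/(Σaᵢ − K).
Here Σaᵢ = 44 and K = 4, so p_2 = (10 − 1)/(44 − 4) = 9/40 ≈ 0.2250.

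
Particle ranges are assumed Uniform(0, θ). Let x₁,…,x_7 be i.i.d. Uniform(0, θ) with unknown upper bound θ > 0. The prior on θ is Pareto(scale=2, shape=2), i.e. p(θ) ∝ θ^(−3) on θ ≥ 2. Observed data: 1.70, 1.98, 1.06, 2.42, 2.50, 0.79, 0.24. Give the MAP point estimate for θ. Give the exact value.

The Uniform(0, θ) likelihood is θ^(−n) for θ ≥ max(xᵢ), zero otherwise. Here max(xᵢ) = 2.50.
Posterior ∝ θ^(−3) · θ^(−7) = θ^(−10) on θ ≥ max(2, 2.50) = 2.50.
This density is strictly decreasing in θ, so the posterior mode lies at the lower boundary of the support.

θ̂_MAP = 2.50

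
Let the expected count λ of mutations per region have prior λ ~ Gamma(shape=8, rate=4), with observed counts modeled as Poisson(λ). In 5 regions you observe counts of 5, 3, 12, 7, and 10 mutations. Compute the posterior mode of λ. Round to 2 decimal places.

Σxᵢ = 5+3+12+7+10 = 37, with n = 5.
Posterior ∝ λ^7e^(−4λ) · λ^37e^(−5λ) = λ^44e^(−9λ), i.e. Gamma(shape=45, rate=9).
The mode of a Gamma(a, b) with a ≥ 1 (shape–rate) is (a−1)/b = 44/9 ≈ 4.89.

λ̂_MAP = 4.89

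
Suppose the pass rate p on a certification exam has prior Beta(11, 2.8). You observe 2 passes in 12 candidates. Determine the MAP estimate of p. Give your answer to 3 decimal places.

Prior: Beta(11, 2.8).
Data: 2 successes in 12 trials. The binomial likelihood contributes p^2(1−p)^10, so the posterior is Beta(11+2, 2.8+10) = Beta(13, 12.8).
For Beta(a, b) with a, b > 1 the mode is (a−1)/(a+b−2) = 12/23.8 ≈ 0.504.

p̂_MAP = 0.504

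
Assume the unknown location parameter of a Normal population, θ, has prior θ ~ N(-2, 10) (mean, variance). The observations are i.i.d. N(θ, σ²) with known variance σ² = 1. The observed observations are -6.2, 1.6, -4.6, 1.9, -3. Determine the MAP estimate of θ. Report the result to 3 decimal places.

n = 5; x̄ = ((-6.2) + 1.6 + (-4.6) + 1.9 + (-3))/5 = -10.3/5 = -2.06.
For a Normal prior and Normal likelihood with known variance, the posterior is Normal; its mode equals its mean, the precision-weighted average.
Prior precision 1/σ₀² = 1/10 = 0.1; data precision n/σ² = 5/1 = 5.
θ̂ = (0.1·(-2) + 5·(-2.06)) / (0.1 + 5) = (-10.5)/5.1 = -35/17 ≈ -2.059.

θ̂_MAP = -2.059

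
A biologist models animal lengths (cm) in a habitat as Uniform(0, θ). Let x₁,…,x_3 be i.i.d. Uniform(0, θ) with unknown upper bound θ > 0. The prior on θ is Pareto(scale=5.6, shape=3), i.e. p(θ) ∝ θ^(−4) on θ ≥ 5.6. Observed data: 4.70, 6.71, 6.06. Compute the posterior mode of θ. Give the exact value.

θ̂_MAP = 6.71

The Uniform(0, θ) likelihood is θ^(−n) for θ ≥ max(xᵢ), zero otherwise. Here max(xᵢ) = 6.71.
Posterior ∝ θ^(−4) · θ^(−3) = θ^(−7) on θ ≥ max(5.6, 6.71) = 6.71.
This density is strictly decreasing in θ, so the posterior mode lies at the lower boundary of the support.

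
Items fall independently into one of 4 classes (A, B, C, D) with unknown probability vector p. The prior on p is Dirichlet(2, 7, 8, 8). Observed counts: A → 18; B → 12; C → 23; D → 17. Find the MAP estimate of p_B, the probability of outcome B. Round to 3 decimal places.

The posterior is Dirichlet(αᵢ + nᵢ) = Dirichlet(20, 19, 31, 25).
For a Dirichlet(a₁,…,a_K) with all aᵢ > 1, the mode has j-th component (aⱼ − 1)/(Σaᵢ − K).
Here Σaᵢ = 95 and K = 4, so p_B = (19 − 1)/(95 − 4) = 18/91 ≈ 0.198.

MAP estimate of p_B = 0.198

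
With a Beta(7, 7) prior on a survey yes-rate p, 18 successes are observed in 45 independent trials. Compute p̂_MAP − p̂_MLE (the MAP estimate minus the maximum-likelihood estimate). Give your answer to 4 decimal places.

Posterior is Beta(25, 34); MAP = (25−1)/(59−2) = 24/57 ≈ 0.42105.
MLE ignores the prior: p̂_MLE = k/n = 18/45 ≈ 0.40000.
Difference = 24/57 − 18/45 = 2/95 ≈ 0.0211.

MAP − MLE = 0.0211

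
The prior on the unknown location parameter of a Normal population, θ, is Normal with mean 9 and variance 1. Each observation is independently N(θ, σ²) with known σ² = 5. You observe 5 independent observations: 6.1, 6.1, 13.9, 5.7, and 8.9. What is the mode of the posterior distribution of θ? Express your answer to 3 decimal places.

n = 5; x̄ = (6.1 + 6.1 + 13.9 + 5.7 + 8.9)/5 = 40.7/5 = 8.14.
For a Normal prior and Normal likelihood with known variance, the posterior is Normal; its mode equals its mean, the precision-weighted average.
Prior precision 1/σ₀² = 1/1 = 1; data precision n/σ² = 5/5 = 1.
θ̂ = (1·9 + 1·8.14) / (1 + 1) = 17.14/2 = 8.570.

θ̂_MAP = 8.570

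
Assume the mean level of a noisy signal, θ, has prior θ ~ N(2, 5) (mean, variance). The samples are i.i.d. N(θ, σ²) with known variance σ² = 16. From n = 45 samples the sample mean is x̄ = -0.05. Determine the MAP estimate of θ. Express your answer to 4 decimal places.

θ̂_MAP = 0.0861

n = 45, x̄ = -0.05.
For a Normal prior and Normal likelihood with known variance, the posterior is Normal; its mode equals its mean, the precision-weighted average.
Prior precision 1/σ₀² = 1/5 = 0.2; data precision n/σ² = 45/16 = 2.8125.
θ̂ = (0.2·2 + 2.8125·(-0.05)) / (0.2 + 2.8125) = 0.259375/3.0125 = 83/964 ≈ 0.0861.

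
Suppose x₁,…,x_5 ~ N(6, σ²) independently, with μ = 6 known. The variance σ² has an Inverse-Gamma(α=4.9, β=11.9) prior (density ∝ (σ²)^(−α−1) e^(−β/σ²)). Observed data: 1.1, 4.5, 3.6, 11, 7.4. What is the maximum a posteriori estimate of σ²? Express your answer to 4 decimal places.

σ̂²_MAP = 4.9274

Sum of squared deviations about the known mean: SS = (1.1−6)² + (4.5−6)² + (3.6−6)² + (11−6)² + (7.4−6)² = 58.98.
The Normal likelihood contributes (σ²)^(−n/2) exp(−SS/(2σ²)), so the posterior is Inverse-Gamma(α + n/2, β + SS/2) = Inverse-Gamma(7.4, 41.39).
The mode of Inverse-Gamma(a, b) is b/(a+1) = 41.39/8.4 ≈ 4.9274.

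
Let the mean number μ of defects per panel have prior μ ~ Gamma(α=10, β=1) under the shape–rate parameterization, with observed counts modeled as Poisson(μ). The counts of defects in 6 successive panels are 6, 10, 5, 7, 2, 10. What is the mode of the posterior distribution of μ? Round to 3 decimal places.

Σxᵢ = 6+10+5+7+2+10 = 40, with n = 6.
Posterior ∝ μ^9e^(−1μ) · μ^40e^(−6μ) = μ^49e^(−7μ), i.e. Gamma(shape=50, rate=7).
The mode of a Gamma(a, b) with a ≥ 1 (shape–rate) is (a−1)/b = 49/7 ≈ 7.000.

μ̂_MAP = 7.000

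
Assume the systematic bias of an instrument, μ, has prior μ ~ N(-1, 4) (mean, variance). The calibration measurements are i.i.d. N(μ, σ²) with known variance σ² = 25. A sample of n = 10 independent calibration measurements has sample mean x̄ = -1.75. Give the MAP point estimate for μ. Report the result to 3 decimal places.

n = 10, x̄ = -1.75.
For a Normal prior and Normal likelihood with known variance, the posterior is Normal; its mode equals its mean, the precision-weighted average.
Prior precision 1/σ₀² = 1/4 = 0.25; data precision n/σ² = 10/25 = 0.4.
μ̂ = (0.25·(-1) + 0.4·(-1.75)) / (0.25 + 0.4) = (-0.95)/0.65 = -19/13 ≈ -1.462.

μ̂_MAP = -1.462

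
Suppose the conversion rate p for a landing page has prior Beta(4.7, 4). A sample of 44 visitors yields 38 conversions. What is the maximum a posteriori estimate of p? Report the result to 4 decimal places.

Prior: Beta(4.7, 4).
Data: 38 successes in 44 trials. The binomial likelihood contributes p^38(1−p)^6, so the posterior is Beta(4.7+38, 4+6) = Beta(42.7, 10).
For Beta(a, b) with a, b > 1 the mode is (a−1)/(a+b−2) = 41.7/50.7 ≈ 0.8225.

p̂_MAP = 0.8225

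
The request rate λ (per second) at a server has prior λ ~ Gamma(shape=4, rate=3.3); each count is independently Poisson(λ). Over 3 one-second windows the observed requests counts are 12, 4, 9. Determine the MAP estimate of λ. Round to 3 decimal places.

Σxᵢ = 12+4+9 = 25, with n = 3.
Posterior ∝ λ^3e^(−3.3λ) · λ^25e^(−3λ) = λ^28e^(−6.3λ), i.e. Gamma(shape=29, rate=6.3).
The mode of a Gamma(a, b) with a ≥ 1 (shape–rate) is (a−1)/b = 28/6.3 ≈ 4.444.

λ̂_MAP = 4.444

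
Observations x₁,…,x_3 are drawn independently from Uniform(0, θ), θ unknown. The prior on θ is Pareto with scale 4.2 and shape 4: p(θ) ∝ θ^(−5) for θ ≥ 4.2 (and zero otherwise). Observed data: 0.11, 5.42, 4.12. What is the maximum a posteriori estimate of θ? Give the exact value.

θ̂_MAP = 5.42

The Uniform(0, θ) likelihood is θ^(−n) for θ ≥ max(xᵢ), zero otherwise. Here max(xᵢ) = 5.42.
Posterior ∝ θ^(−5) · θ^(−3) = θ^(−8) on θ ≥ max(4.2, 5.42) = 5.42.
This density is strictly decreasing in θ, so the posterior mode lies at the lower boundary of the support.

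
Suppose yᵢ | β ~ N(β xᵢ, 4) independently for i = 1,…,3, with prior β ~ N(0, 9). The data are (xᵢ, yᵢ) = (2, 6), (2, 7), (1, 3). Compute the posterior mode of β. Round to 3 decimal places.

log p(β | y) = −Σ(yᵢ − βxᵢ)²/(2·4) − β²/(2·9) + const.
Setting the derivative to zero: Σxᵢ(yᵢ − βxᵢ)/4 − β/9 = 0, so β = Σxᵢyᵢ / (Σxᵢ² + σ²/τ²).
Σxᵢyᵢ = 2·6 + 2·7 + 1·3 = 29; Σxᵢ² = 9; σ²/τ² = 4/9.
β̂_MAP = 29 / (9 + 4/9) = 29/(85/9) = 261/85 ≈ 3.071.

β̂_MAP = 3.071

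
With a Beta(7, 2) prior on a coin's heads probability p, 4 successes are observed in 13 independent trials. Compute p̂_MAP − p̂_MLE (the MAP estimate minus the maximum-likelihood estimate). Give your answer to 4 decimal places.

Posterior is Beta(11, 11); MAP = (11−1)/(22−2) = 10/20 ≈ 0.50000.
MLE ignores the prior: p̂_MLE = k/n = 4/13 ≈ 0.30769.
Difference = 10/20 − 4/13 = 5/26 ≈ 0.1923.

MAP − MLE = 0.1923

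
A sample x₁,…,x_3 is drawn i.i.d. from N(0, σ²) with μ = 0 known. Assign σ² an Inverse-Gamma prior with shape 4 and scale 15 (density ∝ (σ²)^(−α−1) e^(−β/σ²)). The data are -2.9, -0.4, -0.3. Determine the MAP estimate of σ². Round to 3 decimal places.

Sum of squared deviations about the known mean: SS = (-2.9−0)² + (-0.4−0)² + (-0.3−0)² = 8.66.
The Normal likelihood contributes (σ²)^(−n/2) exp(−SS/(2σ²)), so the posterior is Inverse-Gamma(α + n/2, β + SS/2) = Inverse-Gamma(5.5, 19.33).
The mode of Inverse-Gamma(a, b) is b/(a+1) = 19.33/6.5 ≈ 2.974.

σ̂²_MAP = 2.974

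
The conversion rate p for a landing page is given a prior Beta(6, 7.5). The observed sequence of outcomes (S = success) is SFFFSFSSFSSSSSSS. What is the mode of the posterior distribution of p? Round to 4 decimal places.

Prior: Beta(6, 7.5).
Data: 11 successes in 16 trials (from the sequence). The binomial likelihood contributes p^11(1−p)^5, so the posterior is Beta(6+11, 7.5+5) = Beta(17, 12.5).
For Beta(a, b) with a, b > 1 the mode is (a−1)/(a+b−2) = 16/27.5 ≈ 0.5818.

p̂_MAP = 0.5818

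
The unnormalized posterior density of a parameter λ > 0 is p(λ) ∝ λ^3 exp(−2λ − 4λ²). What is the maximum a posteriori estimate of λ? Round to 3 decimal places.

λ̂_MAP = 0.500

ℓ'(λ) = 3/λ − 2 − 8λ. Setting this to zero and multiplying by λ: 8λ² + 2λ − 3 = 0.
λ = (−2 + √(2² + 4·8·3)) / (2·8) = (−2 + √100) / 16 = (−2 + 10)/16 = 1/2.
ℓ''(λ) = −3/λ² − 8 < 0, confirming a maximum.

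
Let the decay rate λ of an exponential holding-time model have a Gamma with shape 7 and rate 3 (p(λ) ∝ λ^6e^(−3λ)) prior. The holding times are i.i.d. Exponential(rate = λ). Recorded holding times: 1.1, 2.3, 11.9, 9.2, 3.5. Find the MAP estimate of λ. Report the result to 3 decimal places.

λ̂_MAP = 0.355

The Exponential(rate=λ) likelihood is ∝ λ^n e^(−λΣtᵢ). Here n = 5 and Σtᵢ = 1.1 + 2.3 + 11.9 + 9.2 + 3.5 = 28.
Posterior ∝ λ^6e^(−3λ) · λ^5e^(−28λ) = λ^11e^(−31λ), i.e. Gamma(12, 31).
Mode = (a−1)/b = 11/31 ≈ 0.355.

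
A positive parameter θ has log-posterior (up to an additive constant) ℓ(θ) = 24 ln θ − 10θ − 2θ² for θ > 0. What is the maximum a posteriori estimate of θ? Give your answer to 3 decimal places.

θ̂_MAP = 1.500

ℓ'(θ) = 24/θ − 10 − 4θ. Setting this to zero and multiplying by θ: 4θ² + 10θ − 24 = 0.
θ = (−10 + √(10² + 4·4·24)) / (2·4) = (−10 + √484) / 8 = (−10 + 22)/8 = 3/2.
ℓ''(θ) = −24/θ² − 4 < 0, confirming a maximum.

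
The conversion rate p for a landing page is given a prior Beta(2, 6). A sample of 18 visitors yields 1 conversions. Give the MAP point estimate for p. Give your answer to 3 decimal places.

p̂_MAP = 0.083

Prior: Beta(2, 6).
Data: 1 success in 18 trials. The binomial likelihood contributes p(1−p)^17, so the posterior is Beta(2+1, 6+17) = Beta(3, 23).
For Beta(a, b) with a, b > 1 the mode is (a−1)/(a+b−2) = 2/24 ≈ 0.083.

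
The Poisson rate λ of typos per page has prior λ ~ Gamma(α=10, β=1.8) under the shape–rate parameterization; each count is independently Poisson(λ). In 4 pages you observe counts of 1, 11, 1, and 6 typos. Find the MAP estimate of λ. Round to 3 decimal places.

Σxᵢ = 1+11+1+6 = 19, with n = 4.
Posterior ∝ λ^9e^(−1.8λ) · λ^19e^(−4λ) = λ^28e^(−5.8λ), i.e. Gamma(shape=29, rate=5.8).
The mode of a Gamma(a, b) with a ≥ 1 (shape–rate) is (a−1)/b = 28/5.8 ≈ 4.828.

λ̂_MAP = 4.828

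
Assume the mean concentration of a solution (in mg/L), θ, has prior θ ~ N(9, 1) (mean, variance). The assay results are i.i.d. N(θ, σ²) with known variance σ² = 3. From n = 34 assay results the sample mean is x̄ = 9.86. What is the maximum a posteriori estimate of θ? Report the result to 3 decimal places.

n = 34, x̄ = 9.86.
For a Normal prior and Normal likelihood with known variance, the posterior is Normal; its mode equals its mean, the precision-weighted average.
Prior precision 1/σ₀² = 1/1 = 1; data precision n/σ² = 34/3.
θ̂ = (1·9 + (34/3)·9.86) / (1 + 34/3) = (9056/75)/(37/3) = 9056/925 ≈ 9.790.

θ̂_MAP = 9.790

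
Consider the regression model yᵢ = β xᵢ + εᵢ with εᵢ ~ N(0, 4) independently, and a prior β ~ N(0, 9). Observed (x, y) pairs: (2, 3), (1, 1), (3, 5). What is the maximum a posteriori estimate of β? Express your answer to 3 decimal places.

log p(β | y) = −Σ(yᵢ − βxᵢ)²/(2·4) − β²/(2·9) + const.
Setting the derivative to zero: Σxᵢ(yᵢ − βxᵢ)/4 − β/9 = 0, so β = Σxᵢyᵢ / (Σxᵢ² + σ²/τ²).
Σxᵢyᵢ = 2·3 + 1·1 + 3·5 = 22; Σxᵢ² = 14; σ²/τ² = 4/9.
β̂_MAP = 22 / (14 + 4/9) = 22/(130/9) = 99/65 ≈ 1.523.

β̂_MAP = 1.523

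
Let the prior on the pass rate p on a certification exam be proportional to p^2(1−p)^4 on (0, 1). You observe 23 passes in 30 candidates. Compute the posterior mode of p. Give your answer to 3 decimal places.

p̂_MAP = 0.694

The prior density ∝ p^2(1−p)^4 is the kernel of Beta(3, 5).
Data: 23 successes in 30 trials. The binomial likelihood contributes p^23(1−p)^7, so the posterior is Beta(3+23, 5+7) = Beta(26, 12).
For Beta(a, b) with a, b > 1 the mode is (a−1)/(a+b−2) = 25/36 ≈ 0.694.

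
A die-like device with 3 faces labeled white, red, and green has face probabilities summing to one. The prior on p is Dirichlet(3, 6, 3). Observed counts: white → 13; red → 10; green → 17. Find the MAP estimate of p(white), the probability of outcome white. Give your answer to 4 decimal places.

The posterior is Dirichlet(αᵢ + nᵢ) = Dirichlet(16, 16, 20).
For a Dirichlet(a₁,…,a_K) with all aᵢ > 1, the mode has j-th component (aⱼ − 1)/(Σaᵢ − K).
Here Σaᵢ = 52 and K = 3, so p(white) = (16 − 1)/(52 − 3) = 15/49 ≈ 0.3061.

MAP estimate of p(white) = 0.3061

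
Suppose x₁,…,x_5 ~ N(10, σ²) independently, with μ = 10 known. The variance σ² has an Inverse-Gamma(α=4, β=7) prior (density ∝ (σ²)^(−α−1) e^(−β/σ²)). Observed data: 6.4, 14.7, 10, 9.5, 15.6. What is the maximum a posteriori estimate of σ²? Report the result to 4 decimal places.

σ̂²_MAP = 5.3773

Sum of squared deviations about the known mean: SS = (6.4−10)² + (14.7−10)² + (10−10)² + (9.5−10)² + (15.6−10)² = 66.66.
The Normal likelihood contributes (σ²)^(−n/2) exp(−SS/(2σ²)), so the posterior is Inverse-Gamma(α + n/2, β + SS/2) = Inverse-Gamma(6.5, 40.33).
The mode of Inverse-Gamma(a, b) is b/(a+1) = 40.33/7.5 ≈ 5.3773.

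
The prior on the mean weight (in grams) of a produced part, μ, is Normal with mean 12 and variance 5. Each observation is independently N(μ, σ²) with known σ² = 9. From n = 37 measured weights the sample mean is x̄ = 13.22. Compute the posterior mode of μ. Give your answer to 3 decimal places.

n = 37, x̄ = 13.22.
For a Normal prior and Normal likelihood with known variance, the posterior is Normal; its mode equals its mean, the precision-weighted average.
Prior precision 1/σ₀² = 1/5 = 0.2; data precision n/σ² = 37/9.
μ̂ = (0.2·12 + (37/9)·13.22) / (0.2 + 37/9) = (25537/450)/(194/45) = 25537/1940 ≈ 13.163.

μ̂_MAP = 13.163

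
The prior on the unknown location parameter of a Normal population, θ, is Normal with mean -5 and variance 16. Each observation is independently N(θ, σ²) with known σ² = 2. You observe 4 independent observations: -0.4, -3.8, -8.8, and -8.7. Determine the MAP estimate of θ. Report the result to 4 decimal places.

n = 4; x̄ = ((-0.4) + (-3.8) + (-8.8) + (-8.7))/4 = -21.7/4 = -5.425.
For a Normal prior and Normal likelihood with known variance, the posterior is Normal; its mode equals its mean, the precision-weighted average.
Prior precision 1/σ₀² = 1/16 = 0.0625; data precision n/σ² = 4/2 = 2.
θ̂ = (0.0625·(-5) + 2·(-5.425)) / (0.0625 + 2) = (-11.1625)/2.0625 = -893/165 ≈ -5.4121.

θ̂_MAP = -5.4121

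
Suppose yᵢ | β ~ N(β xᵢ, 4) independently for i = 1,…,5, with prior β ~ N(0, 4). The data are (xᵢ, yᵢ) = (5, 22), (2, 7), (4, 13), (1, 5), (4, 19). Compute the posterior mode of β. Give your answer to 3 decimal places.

β̂_MAP = 4.079

log p(β | y) = −Σ(yᵢ − βxᵢ)²/(2·4) − β²/(2·4) + const.
Setting the derivative to zero: Σxᵢ(yᵢ − βxᵢ)/4 − β/4 = 0, so β = Σxᵢyᵢ / (Σxᵢ² + σ²/τ²).
Σxᵢyᵢ = 5·22 + 2·7 + 4·13 + 1·5 + 4·19 = 257; Σxᵢ² = 62; σ²/τ² = 1.
β̂_MAP = 257 / (62 + 1) = 257/63 ≈ 4.079.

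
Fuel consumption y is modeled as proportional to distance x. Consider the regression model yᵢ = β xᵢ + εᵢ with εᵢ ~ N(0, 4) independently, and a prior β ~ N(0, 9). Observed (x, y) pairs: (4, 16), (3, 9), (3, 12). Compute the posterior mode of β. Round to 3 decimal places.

β̂_MAP = 3.687

log p(β | y) = −Σ(yᵢ − βxᵢ)²/(2·4) − β²/(2·9) + const.
Setting the derivative to zero: Σxᵢ(yᵢ − βxᵢ)/4 − β/9 = 0, so β = Σxᵢyᵢ / (Σxᵢ² + σ²/τ²).
Σxᵢyᵢ = 4·16 + 3·9 + 3·12 = 127; Σxᵢ² = 34; σ²/τ² = 4/9.
β̂_MAP = 127 / (34 + 4/9) = 127/(310/9) = 1143/310 ≈ 3.687.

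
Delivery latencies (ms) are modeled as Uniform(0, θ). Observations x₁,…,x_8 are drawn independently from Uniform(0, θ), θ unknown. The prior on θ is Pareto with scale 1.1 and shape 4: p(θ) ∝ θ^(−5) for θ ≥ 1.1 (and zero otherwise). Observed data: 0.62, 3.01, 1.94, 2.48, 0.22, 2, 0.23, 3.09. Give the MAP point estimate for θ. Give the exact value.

The Uniform(0, θ) likelihood is θ^(−n) for θ ≥ max(xᵢ), zero otherwise. Here max(xᵢ) = 3.09.
Posterior ∝ θ^(−5) · θ^(−8) = θ^(−13) on θ ≥ max(1.1, 3.09) = 3.09.
This density is strictly decreasing in θ, so the posterior mode lies at the lower boundary of the support.

θ̂_MAP = 3.09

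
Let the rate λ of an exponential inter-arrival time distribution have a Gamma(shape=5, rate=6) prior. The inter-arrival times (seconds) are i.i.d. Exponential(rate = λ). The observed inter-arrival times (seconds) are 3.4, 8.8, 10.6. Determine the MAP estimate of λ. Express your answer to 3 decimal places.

The Exponential(rate=λ) likelihood is ∝ λ^n e^(−λΣtᵢ). Here n = 3 and Σtᵢ = 3.4 + 8.8 + 10.6 = 22.8.
Posterior ∝ λ^4e^(−6λ) · λ^3e^(−22.8λ) = λ^7e^(−28.8λ), i.e. Gamma(8, 28.8).
Mode = (a−1)/b = 7/28.8 ≈ 0.243.

λ̂_MAP = 0.243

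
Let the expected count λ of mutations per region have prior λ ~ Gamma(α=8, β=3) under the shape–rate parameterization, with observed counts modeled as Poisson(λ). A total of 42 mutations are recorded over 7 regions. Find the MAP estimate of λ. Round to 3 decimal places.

λ̂_MAP = 4.900

Σxᵢ = 42, n = 7.
Posterior ∝ λ^7e^(−3λ) · λ^42e^(−7λ) = λ^49e^(−10λ), i.e. Gamma(shape=50, rate=10).
The mode of a Gamma(a, b) with a ≥ 1 (shape–rate) is (a−1)/b = 49/10 ≈ 4.900.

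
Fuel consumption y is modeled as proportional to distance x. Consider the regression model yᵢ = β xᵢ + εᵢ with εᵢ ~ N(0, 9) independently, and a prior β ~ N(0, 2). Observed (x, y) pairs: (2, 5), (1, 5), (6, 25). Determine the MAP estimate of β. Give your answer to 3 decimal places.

log p(β | y) = −Σ(yᵢ − βxᵢ)²/(2·9) − β²/(2·2) + const.
Setting the derivative to zero: Σxᵢ(yᵢ − βxᵢ)/9 − β/2 = 0, so β = Σxᵢyᵢ / (Σxᵢ² + σ²/τ²).
Σxᵢyᵢ = 2·5 + 1·5 + 6·25 = 165; Σxᵢ² = 41; σ²/τ² = 4.5.
β̂_MAP = 165 / (41 + 4.5) = 165/45.5 ≈ 3.626.

β̂_MAP = 3.626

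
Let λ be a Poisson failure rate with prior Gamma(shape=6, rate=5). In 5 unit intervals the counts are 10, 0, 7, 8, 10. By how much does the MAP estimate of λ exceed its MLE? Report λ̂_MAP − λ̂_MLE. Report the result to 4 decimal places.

Σxᵢ = 35. Posterior is Gamma(41, 10); MAP = (41−1)/10 = 40/10 ≈ 4.00000.
MLE = x̄ = 35/5 ≈ 7.00000.
Difference = 40/10 − 35/5 = -3 ≈ -3.0000.

MAP − MLE = -3.0000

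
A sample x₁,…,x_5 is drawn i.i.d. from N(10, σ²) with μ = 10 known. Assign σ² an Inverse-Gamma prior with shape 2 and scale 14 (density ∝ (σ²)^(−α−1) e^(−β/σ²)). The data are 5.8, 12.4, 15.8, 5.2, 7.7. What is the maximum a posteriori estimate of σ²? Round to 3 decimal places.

σ̂²_MAP = 10.306

Sum of squared deviations about the known mean: SS = (5.8−10)² + (12.4−10)² + (15.8−10)² + (5.2−10)² + (7.7−10)² = 85.37.
The Normal likelihood contributes (σ²)^(−n/2) exp(−SS/(2σ²)), so the posterior is Inverse-Gamma(α + n/2, β + SS/2) = Inverse-Gamma(4.5, 56.685).
The mode of Inverse-Gamma(a, b) is b/(a+1) = 56.685/5.5 ≈ 10.306.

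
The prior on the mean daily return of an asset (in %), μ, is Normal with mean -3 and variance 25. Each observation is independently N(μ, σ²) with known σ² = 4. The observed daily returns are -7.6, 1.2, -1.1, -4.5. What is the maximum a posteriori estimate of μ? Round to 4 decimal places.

μ̂_MAP = -3.0000

n = 4; x̄ = ((-7.6) + 1.2 + (-1.1) + (-4.5))/4 = -12/4 = -3.
For a Normal prior and Normal likelihood with known variance, the posterior is Normal; its mode equals its mean, the precision-weighted average.
Prior precision 1/σ₀² = 1/25 = 0.04; data precision n/σ² = 4/4 = 1.
μ̂ = (0.04·(-3) + 1·(-3)) / (0.04 + 1) = (-3.12)/1.04 = -3.0000.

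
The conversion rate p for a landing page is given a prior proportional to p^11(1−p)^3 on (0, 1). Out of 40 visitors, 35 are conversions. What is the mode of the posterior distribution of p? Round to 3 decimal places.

The prior density ∝ p^11(1−p)^3 is the kernel of Beta(12, 4).
Data: 35 successes in 40 trials. The binomial likelihood contributes p^35(1−p)^5, so the posterior is Beta(12+35, 4+5) = Beta(47, 9).
For Beta(a, b) with a, b > 1 the mode is (a−1)/(a+b−2) = 46/54 ≈ 0.852.

p̂_MAP = 0.852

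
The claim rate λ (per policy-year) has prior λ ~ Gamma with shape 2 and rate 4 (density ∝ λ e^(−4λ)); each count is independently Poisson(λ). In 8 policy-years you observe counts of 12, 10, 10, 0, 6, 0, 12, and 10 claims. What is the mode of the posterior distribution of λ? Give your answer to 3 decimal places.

Σxᵢ = 12+10+10+0+6+0+12+10 = 60, with n = 8.
Posterior ∝ λe^(−4λ) · λ^60e^(−8λ) = λ^61e^(−12λ), i.e. Gamma(shape=62, rate=12).
The mode of a Gamma(a, b) with a ≥ 1 (shape–rate) is (a−1)/b = 61/12 ≈ 5.083.

λ̂_MAP = 5.083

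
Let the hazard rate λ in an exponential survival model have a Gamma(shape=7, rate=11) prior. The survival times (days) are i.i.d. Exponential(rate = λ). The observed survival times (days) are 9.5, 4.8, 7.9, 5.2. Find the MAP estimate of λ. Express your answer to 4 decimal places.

λ̂_MAP = 0.2604

The Exponential(rate=λ) likelihood is ∝ λ^n e^(−λΣtᵢ). Here n = 4 and Σtᵢ = 9.5 + 4.8 + 7.9 + 5.2 = 27.4.
Posterior ∝ λ^6e^(−11λ) · λ^4e^(−27.4λ) = λ^10e^(−38.4λ), i.e. Gamma(11, 38.4).
Mode = (a−1)/b = 10/38.4 ≈ 0.2604.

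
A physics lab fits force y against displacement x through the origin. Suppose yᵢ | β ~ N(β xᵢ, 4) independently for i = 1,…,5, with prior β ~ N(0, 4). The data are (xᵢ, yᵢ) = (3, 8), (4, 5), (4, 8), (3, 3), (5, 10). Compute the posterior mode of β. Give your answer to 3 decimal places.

β̂_MAP = 1.776

log p(β | y) = −Σ(yᵢ − βxᵢ)²/(2·4) − β²/(2·4) + const.
Setting the derivative to zero: Σxᵢ(yᵢ − βxᵢ)/4 − β/4 = 0, so β = Σxᵢyᵢ / (Σxᵢ² + σ²/τ²).
Σxᵢyᵢ = 3·8 + 4·5 + 4·8 + 3·3 + 5·10 = 135; Σxᵢ² = 75; σ²/τ² = 1.
β̂_MAP = 135 / (75 + 1) = 135/76 ≈ 1.776.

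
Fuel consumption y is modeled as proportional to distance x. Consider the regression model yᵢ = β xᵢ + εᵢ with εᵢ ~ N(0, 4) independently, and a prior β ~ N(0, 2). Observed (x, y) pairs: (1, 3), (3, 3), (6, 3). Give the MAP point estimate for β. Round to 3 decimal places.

log p(β | y) = −Σ(yᵢ − βxᵢ)²/(2·4) − β²/(2·2) + const.
Setting the derivative to zero: Σxᵢ(yᵢ − βxᵢ)/4 − β/2 = 0, so β = Σxᵢyᵢ / (Σxᵢ² + σ²/τ²).
Σxᵢyᵢ = 1·3 + 3·3 + 6·3 = 30; Σxᵢ² = 46; σ²/τ² = 2.
β̂_MAP = 30 / (46 + 2) = 30/48 ≈ 0.625.

β̂_MAP = 0.625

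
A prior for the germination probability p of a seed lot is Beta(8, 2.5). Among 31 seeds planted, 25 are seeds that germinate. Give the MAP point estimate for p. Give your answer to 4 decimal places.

p̂_MAP = 0.8101

Prior: Beta(8, 2.5).
Data: 25 successes in 31 trials. The binomial likelihood contributes p^25(1−p)^6, so the posterior is Beta(8+25, 2.5+6) = Beta(33, 8.5).
For Beta(a, b) with a, b > 1 the mode is (a−1)/(a+b−2) = 32/39.5 ≈ 0.8101.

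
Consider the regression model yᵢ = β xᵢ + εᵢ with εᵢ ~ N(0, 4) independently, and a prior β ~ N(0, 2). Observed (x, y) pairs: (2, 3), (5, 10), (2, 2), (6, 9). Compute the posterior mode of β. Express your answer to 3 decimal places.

β̂_MAP = 1.606

log p(β | y) = −Σ(yᵢ − βxᵢ)²/(2·4) − β²/(2·2) + const.
Setting the derivative to zero: Σxᵢ(yᵢ − βxᵢ)/4 − β/2 = 0, so β = Σxᵢyᵢ / (Σxᵢ² + σ²/τ²).
Σxᵢyᵢ = 2·3 + 5·10 + 2·2 + 6·9 = 114; Σxᵢ² = 69; σ²/τ² = 2.
β̂_MAP = 114 / (69 + 2) = 114/71 ≈ 1.606.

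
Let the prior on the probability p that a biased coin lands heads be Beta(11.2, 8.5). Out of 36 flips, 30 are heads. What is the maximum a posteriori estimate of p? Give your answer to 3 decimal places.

Prior: Beta(11.2, 8.5).
Data: 30 successes in 36 trials. The binomial likelihood contributes p^30(1−p)^6, so the posterior is Beta(11.2+30, 8.5+6) = Beta(41.2, 14.5).
For Beta(a, b) with a, b > 1 the mode is (a−1)/(a+b−2) = 40.2/53.7 ≈ 0.749.

p̂_MAP = 0.749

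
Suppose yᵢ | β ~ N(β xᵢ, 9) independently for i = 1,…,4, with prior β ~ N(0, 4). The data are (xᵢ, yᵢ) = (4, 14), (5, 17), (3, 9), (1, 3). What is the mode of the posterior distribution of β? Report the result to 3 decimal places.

β̂_MAP = 3.211

log p(β | y) = −Σ(yᵢ − βxᵢ)²/(2·9) − β²/(2·4) + const.
Setting the derivative to zero: Σxᵢ(yᵢ − βxᵢ)/9 − β/4 = 0, so β = Σxᵢyᵢ / (Σxᵢ² + σ²/τ²).
Σxᵢyᵢ = 4·14 + 5·17 + 3·9 + 1·3 = 171; Σxᵢ² = 51; σ²/τ² = 2.25.
β̂_MAP = 171 / (51 + 2.25) = 171/53.25 ≈ 3.211.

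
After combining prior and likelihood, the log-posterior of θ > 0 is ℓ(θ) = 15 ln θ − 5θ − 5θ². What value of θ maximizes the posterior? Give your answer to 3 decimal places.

ℓ'(θ) = 15/θ − 5 − 10θ. Setting this to zero and multiplying by θ: 10θ² + 5θ − 15 = 0.
θ = (−5 + √(5² + 4·10·15)) / (2·10) = (−5 + √625) / 20 = (−5 + 25)/20 = 1.
ℓ''(θ) = −15/θ² − 10 < 0, confirming a maximum.

θ̂_MAP = 1.000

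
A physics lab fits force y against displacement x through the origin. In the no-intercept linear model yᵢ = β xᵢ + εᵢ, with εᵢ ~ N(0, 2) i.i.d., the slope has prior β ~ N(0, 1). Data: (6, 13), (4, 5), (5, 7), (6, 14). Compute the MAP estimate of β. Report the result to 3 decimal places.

β̂_MAP = 1.887

log p(β | y) = −Σ(yᵢ − βxᵢ)²/(2·2) − β²/(2·1) + const.
Setting the derivative to zero: Σxᵢ(yᵢ − βxᵢ)/2 − β/1 = 0, so β = Σxᵢyᵢ / (Σxᵢ² + σ²/τ²).
Σxᵢyᵢ = 6·13 + 4·5 + 5·7 + 6·14 = 217; Σxᵢ² = 113; σ²/τ² = 2.
β̂_MAP = 217 / (113 + 2) = 217/115 ≈ 1.887.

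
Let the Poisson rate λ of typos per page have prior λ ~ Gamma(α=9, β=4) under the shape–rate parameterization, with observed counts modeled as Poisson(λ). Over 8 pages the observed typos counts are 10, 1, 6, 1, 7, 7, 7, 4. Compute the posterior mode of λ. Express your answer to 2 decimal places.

Σxᵢ = 10+1+6+1+7+7+7+4 = 43, with n = 8.
Posterior ∝ λ^8e^(−4λ) · λ^43e^(−8λ) = λ^51e^(−12λ), i.e. Gamma(shape=52, rate=12).
The mode of a Gamma(a, b) with a ≥ 1 (shape–rate) is (a−1)/b = 51/12 ≈ 4.25.

λ̂_MAP = 4.25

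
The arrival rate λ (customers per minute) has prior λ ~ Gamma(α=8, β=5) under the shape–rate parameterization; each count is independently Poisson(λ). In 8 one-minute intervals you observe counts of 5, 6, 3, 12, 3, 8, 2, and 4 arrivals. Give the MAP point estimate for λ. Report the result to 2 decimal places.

Σxᵢ = 5+6+3+12+3+8+2+4 = 43, with n = 8.
Posterior ∝ λ^7e^(−5λ) · λ^43e^(−8λ) = λ^50e^(−13λ), i.e. Gamma(shape=51, rate=13).
The mode of a Gamma(a, b) with a ≥ 1 (shape–rate) is (a−1)/b = 50/13 ≈ 3.85.

λ̂_MAP = 3.85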